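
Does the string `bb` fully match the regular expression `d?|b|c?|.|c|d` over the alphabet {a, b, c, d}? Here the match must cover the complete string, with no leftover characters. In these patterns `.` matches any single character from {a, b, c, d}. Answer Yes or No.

No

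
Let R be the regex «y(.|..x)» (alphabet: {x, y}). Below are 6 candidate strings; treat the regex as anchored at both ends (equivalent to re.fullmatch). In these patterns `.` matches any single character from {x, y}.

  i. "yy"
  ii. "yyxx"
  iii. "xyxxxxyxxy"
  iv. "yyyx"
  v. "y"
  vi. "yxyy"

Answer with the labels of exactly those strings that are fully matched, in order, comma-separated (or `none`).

i → match
ii → match
iii → no match — must start with "y"
iv → match
v → no match
vi → no match

i, ii, iv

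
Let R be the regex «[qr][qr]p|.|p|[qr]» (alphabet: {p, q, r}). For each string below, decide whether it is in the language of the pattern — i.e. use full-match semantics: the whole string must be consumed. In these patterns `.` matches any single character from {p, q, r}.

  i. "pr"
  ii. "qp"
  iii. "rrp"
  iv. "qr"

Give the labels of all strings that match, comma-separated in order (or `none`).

i → no match
ii → no match
iii → match
iv → no match

iii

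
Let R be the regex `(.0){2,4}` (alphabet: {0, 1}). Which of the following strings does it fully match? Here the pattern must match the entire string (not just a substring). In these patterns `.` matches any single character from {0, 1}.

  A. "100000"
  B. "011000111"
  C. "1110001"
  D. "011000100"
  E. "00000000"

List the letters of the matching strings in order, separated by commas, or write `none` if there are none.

A → match
B → no match — must end with "0"
C → no match — must end with "0"
D → no match
E → match

A, E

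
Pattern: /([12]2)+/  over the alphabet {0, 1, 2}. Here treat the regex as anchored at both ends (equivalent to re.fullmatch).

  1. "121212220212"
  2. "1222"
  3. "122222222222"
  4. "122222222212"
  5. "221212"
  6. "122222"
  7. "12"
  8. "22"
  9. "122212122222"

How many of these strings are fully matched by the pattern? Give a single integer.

1 → no match
2 → match
3 → match
4 → match
5 → match
6 → match
7 → match
8 → match
9 → match
Total matched: 8

8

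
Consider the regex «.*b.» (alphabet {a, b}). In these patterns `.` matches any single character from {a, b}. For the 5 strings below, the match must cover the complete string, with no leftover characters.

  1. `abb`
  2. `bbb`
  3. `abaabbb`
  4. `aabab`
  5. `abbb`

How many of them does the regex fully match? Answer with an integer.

4

1 → match
2 → match
3 → match
4 → no match
5 → match
Total matched: 4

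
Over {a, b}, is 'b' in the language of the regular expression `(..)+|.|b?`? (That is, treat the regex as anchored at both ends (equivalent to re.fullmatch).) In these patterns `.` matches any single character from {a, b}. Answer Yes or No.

Yes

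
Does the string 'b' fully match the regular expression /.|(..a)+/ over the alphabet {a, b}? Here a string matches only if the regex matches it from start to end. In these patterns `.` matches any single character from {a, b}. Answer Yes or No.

Yes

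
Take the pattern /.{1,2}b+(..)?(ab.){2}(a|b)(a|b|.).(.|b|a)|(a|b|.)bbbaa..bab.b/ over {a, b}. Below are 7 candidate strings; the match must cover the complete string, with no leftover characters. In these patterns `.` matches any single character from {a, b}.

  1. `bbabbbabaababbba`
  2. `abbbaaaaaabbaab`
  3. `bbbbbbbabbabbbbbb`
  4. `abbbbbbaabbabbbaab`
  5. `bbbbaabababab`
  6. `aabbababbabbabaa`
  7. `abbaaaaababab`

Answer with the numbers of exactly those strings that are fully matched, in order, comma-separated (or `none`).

1 → no match
2 → no match
3 → match
4 → match
5 → match
6 → match
7 → no match

3, 4, 5, 6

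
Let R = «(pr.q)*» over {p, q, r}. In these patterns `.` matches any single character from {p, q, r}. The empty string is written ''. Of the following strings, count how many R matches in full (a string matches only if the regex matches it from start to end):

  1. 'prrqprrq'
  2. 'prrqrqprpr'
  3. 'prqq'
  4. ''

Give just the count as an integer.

1 → match
2 → no match
3 → match
4 → match
Total matched: 3

3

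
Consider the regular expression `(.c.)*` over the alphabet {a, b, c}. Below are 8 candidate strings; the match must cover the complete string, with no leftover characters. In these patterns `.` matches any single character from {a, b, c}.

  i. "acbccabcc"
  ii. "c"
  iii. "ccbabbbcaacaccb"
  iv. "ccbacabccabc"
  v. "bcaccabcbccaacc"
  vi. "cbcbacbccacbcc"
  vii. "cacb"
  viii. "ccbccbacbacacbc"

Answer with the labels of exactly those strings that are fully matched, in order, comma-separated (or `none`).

i, v

i → match
ii → no match
iii → no match
iv → no match
v → match
vi → no match
vii → no match
viii → no match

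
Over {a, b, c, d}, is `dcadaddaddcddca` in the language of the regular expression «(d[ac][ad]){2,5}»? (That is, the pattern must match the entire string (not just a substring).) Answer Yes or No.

Yes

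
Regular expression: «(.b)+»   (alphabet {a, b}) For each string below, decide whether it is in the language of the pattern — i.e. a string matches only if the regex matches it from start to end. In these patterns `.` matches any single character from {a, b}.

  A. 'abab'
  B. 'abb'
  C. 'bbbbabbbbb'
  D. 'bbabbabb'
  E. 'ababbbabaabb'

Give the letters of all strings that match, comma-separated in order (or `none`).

A → match
B → no match
C → match
D → no match
E → no match

A, C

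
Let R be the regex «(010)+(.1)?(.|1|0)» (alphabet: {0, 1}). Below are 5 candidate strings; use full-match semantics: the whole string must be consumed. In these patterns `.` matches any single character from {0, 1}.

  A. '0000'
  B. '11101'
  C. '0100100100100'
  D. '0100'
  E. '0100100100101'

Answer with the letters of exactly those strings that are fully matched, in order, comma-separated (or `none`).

A → no match — must start with '010'
B → no match — must start with '010'
C → match
D → match
E → match

C, D, E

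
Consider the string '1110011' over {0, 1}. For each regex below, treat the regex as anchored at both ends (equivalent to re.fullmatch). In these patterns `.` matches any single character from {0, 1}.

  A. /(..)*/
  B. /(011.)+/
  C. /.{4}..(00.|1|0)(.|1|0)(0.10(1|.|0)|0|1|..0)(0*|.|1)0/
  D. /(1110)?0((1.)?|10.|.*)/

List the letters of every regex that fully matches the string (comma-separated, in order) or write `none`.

D

A → no match
B → no match — must start with '011'
C → no match — must end with '0'
D → match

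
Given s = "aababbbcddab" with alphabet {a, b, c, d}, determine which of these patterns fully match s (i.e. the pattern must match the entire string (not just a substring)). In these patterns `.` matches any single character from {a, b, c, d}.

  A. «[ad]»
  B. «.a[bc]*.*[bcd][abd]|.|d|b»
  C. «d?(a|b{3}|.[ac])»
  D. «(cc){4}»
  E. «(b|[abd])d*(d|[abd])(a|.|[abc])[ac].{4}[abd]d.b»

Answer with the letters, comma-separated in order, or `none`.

E

A → no match
B → no match
C → no match
D → no match — must start with "cc"
E → match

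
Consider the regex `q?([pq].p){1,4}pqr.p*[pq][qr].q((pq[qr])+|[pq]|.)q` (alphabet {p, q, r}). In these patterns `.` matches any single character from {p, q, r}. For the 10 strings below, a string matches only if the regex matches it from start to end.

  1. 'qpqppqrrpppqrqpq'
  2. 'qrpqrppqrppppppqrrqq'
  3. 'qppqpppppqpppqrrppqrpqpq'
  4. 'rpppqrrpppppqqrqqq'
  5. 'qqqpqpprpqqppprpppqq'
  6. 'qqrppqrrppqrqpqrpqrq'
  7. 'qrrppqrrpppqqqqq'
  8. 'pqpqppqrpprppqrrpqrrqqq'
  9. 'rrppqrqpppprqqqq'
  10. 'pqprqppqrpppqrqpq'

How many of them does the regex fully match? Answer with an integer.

1 → match
2 → no match
3 → match
4 → no match
5 → no match
6 → match
7 → no match
8 → match
9 → no match
10 → no match
Total matched: 4

4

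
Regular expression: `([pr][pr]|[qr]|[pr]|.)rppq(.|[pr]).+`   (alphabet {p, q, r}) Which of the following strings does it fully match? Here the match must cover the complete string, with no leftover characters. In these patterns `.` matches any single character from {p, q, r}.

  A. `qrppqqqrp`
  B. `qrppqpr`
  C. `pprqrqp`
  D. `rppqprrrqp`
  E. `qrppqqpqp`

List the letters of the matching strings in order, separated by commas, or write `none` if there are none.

A, B, E

A → match
B → match
C → no match
D → no match
E → match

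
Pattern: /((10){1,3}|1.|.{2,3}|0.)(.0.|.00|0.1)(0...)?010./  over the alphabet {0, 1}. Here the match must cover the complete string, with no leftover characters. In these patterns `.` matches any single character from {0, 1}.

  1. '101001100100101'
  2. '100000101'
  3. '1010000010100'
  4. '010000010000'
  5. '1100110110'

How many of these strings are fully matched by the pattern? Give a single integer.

3

1 → match
2 → match
3 → match
4 → no match
5 → no match
Total matched: 3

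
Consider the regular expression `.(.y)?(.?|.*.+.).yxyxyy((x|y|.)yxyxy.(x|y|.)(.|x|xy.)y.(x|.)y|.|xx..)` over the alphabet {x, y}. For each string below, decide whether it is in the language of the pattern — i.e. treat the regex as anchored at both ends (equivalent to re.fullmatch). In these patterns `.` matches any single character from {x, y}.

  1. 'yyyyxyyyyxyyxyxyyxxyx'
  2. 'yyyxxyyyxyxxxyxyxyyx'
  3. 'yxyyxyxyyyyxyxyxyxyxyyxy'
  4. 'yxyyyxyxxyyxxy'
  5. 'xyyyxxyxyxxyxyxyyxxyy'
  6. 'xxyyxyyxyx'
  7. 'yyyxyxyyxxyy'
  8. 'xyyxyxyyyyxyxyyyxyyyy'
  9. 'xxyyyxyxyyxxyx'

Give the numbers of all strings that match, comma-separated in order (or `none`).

1 → match
2 → match
3 → match
4 → no match
5 → match
6. 'xxyyxyyxyx' → no match
7. 'yyyxyxyyxxyy' → match
8 → match
9 → match

1, 2, 3, 5, 7, 8, 9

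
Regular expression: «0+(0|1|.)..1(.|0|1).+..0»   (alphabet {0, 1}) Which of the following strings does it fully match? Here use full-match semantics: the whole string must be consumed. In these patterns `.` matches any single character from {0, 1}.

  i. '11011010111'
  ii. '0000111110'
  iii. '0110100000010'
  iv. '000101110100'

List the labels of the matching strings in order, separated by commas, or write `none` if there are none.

ii, iii, iv

i → no match — must start with '0'
ii → match
iii → match
iv → match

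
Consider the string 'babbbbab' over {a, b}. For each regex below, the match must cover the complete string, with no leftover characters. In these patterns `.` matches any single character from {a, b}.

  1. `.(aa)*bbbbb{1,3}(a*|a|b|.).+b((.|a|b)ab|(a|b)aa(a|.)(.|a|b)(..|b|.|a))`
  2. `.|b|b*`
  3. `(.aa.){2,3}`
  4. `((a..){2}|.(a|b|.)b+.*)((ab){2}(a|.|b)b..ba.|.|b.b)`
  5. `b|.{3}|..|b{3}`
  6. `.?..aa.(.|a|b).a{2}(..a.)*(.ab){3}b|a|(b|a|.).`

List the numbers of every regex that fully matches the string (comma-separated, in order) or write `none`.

4

1 → no match
2 → no match
3 → no match
4 → match
5 → no match
6 → no match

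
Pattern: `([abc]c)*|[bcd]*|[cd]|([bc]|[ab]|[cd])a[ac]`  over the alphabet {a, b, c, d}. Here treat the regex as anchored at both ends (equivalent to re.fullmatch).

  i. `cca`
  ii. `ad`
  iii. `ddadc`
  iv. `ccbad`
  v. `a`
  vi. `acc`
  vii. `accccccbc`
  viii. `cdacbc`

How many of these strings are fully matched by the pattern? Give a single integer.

i → no match
ii → no match
iii → no match
iv → no match
v → no match
vi → no match
vii → no match
viii → no match
Total matched: 0

0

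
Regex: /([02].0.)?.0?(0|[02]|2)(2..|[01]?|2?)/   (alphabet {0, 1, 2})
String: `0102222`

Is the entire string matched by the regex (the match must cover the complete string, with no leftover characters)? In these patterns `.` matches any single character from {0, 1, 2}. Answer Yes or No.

Yes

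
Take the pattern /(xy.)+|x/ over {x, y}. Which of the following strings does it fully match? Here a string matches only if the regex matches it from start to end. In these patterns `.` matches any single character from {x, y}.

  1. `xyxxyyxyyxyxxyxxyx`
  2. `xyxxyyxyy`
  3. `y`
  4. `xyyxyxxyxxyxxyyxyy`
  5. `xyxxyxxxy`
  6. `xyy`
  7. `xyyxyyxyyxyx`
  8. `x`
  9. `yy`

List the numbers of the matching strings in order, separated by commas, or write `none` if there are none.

1, 2, 4, 6, 7, 8

1 → match
2 → match
3 → no match
4 → match
5 → no match
6 → match
7 → match
8 → match
9 → no match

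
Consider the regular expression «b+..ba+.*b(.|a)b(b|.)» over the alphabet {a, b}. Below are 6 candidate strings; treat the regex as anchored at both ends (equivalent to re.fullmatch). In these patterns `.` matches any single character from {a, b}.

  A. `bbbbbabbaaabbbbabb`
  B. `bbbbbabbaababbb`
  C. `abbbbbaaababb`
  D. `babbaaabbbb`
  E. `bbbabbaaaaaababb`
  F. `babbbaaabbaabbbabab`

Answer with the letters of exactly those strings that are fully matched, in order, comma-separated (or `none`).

A → match
B → no match
C → no match — must start with `b`
D → match
E → match
F → no match

A, D, E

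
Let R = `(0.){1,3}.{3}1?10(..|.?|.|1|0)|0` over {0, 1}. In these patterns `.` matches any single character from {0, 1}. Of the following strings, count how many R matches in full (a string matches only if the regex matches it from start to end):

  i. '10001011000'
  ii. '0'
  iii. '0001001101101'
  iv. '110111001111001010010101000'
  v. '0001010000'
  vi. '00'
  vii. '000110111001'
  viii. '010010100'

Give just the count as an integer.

3

i → no match — must start with '0'
ii → match
iii → match
iv → no match — must start with '0'
v → no match
vi → no match
vii → match
viii → no match
Total matched: 3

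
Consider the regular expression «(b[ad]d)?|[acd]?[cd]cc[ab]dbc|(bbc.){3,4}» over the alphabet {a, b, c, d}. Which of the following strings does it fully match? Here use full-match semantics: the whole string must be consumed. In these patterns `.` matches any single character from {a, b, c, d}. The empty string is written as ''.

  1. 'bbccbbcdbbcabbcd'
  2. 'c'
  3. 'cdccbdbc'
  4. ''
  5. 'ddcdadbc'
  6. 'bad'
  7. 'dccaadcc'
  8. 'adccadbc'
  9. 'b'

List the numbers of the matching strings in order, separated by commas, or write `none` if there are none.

1, 3, 4, 6, 8

1 → match
2 → no match
3 → match
4 → match
5 → no match
6 → match
7 → no match
8 → match
9 → no match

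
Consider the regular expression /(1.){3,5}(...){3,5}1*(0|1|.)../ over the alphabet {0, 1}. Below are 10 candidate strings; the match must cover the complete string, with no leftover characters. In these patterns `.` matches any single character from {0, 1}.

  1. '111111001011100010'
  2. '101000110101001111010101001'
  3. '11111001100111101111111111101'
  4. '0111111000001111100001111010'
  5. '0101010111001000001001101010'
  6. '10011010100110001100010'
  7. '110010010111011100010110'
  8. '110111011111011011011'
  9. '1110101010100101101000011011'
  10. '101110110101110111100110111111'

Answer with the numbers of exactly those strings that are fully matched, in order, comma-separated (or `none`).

1, 3, 9

1 → match
2 → no match
3 → match
4 → no match — must start with '1'
5 → no match — must start with '1'
6 → no match
7 → no match
8 → no match
9 → match
10 → no match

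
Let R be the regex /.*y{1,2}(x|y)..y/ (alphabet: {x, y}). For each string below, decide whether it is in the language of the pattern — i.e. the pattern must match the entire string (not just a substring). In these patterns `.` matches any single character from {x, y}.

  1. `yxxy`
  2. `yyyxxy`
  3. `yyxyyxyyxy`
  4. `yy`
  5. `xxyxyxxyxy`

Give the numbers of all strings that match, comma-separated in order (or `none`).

2

1 → no match
2 → match
3 → no match
4 → no match
5 → no match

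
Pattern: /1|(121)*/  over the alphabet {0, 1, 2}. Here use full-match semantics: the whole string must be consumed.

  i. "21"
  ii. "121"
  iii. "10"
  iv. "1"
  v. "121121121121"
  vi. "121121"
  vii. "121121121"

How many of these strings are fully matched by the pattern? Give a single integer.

i → no match
ii → match
iii → no match
iv → match
v → match
vi → match
vii → match
Total matched: 5

5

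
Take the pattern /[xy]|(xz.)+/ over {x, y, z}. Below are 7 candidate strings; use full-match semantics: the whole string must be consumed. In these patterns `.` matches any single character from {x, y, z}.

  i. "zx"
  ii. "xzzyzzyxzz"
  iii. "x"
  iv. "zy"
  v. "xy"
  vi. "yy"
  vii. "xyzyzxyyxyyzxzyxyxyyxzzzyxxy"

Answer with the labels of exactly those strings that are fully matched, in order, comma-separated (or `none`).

iii

i → no match
ii → no match
iii → match
iv → no match
v → no match
vi → no match
vii → no match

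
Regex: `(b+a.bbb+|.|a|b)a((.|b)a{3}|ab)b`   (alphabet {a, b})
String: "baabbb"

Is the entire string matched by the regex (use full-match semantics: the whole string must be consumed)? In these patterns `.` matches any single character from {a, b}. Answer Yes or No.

No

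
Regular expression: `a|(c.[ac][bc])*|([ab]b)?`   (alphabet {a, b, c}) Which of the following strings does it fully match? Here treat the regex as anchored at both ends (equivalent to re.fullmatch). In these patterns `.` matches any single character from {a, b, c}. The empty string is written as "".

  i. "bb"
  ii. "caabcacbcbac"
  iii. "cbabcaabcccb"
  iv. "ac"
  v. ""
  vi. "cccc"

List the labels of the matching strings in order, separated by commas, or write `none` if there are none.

i, ii, iii, v, vi

i → match
ii → match
iii → match
iv → no match
v → match
vi → match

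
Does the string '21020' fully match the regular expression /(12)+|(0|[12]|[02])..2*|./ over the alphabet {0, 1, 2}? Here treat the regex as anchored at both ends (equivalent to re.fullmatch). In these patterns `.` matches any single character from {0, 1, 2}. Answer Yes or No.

No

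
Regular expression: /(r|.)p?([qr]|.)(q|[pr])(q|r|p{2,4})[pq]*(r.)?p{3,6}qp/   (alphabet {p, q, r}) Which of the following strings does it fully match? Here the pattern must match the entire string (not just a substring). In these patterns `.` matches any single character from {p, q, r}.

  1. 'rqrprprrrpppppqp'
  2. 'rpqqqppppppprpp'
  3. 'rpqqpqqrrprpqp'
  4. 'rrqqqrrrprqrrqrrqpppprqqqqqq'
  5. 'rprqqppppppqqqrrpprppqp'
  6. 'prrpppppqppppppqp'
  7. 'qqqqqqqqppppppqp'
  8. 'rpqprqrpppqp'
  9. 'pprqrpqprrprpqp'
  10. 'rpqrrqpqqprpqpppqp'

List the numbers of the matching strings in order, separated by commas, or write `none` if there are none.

1 → no match
2 → no match — must end with 'pqp'
3 → no match
4 → no match — must end with 'pqp'
5 → no match
6 → match
7 → match
8. 'rpqprqrpppqp' → no match
9 → no match
10 → no match

6, 7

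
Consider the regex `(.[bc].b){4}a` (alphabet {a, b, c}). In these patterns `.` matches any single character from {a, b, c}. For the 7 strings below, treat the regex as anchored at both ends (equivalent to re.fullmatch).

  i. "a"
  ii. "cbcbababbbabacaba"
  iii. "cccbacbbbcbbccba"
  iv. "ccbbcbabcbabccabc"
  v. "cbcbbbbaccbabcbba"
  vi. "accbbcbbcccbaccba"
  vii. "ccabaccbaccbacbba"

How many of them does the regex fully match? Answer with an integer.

i → no match — must end with "ba"
ii → match
iii → no match
iv → no match — must end with "ba"
v → no match
vi → match
vii → match
Total matched: 3

3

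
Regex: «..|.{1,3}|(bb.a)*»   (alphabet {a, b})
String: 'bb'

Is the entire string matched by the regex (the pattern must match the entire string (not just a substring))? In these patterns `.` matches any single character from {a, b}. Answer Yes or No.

Yes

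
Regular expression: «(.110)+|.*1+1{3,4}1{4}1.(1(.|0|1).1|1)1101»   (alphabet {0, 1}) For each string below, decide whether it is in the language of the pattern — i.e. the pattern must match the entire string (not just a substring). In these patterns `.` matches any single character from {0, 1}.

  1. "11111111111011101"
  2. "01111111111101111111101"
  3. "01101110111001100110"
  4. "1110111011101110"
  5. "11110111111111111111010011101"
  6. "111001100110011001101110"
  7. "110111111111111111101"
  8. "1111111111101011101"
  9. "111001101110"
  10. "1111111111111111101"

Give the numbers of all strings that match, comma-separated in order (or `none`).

1, 3, 4, 5, 6, 7, 9, 10

1 → match
2 → no match
3 → match
4 → match
5 → match
6 → match
7 → match
8 → no match
9 → match
10 → match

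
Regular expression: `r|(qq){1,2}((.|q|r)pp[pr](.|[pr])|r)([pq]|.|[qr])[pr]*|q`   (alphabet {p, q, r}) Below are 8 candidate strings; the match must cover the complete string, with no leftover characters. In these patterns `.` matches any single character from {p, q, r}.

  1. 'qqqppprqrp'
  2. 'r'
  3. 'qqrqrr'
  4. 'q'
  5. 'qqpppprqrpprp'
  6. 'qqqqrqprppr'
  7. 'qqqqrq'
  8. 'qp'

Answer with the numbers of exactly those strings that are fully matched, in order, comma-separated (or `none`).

1, 2, 3, 4, 5, 6, 7

1. 'qqqppprqrp' → match
2. 'r' → match
3. 'qqrqrr' → match
4. 'q' → match
5 → match
6. 'qqqqrqprppr' → match
7. 'qqqqrq' → match
8. 'qp' → no match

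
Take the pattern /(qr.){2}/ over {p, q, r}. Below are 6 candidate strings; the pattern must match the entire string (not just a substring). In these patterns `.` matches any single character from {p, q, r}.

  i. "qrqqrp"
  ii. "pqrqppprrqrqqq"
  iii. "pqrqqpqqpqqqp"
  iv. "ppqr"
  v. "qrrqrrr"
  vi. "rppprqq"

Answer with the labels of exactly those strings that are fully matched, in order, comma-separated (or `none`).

i → match
ii → no match — must start with "qr"
iii → no match — must start with "qr"
iv → no match — must start with "qr"
v → no match
vi → no match — must start with "qr"

i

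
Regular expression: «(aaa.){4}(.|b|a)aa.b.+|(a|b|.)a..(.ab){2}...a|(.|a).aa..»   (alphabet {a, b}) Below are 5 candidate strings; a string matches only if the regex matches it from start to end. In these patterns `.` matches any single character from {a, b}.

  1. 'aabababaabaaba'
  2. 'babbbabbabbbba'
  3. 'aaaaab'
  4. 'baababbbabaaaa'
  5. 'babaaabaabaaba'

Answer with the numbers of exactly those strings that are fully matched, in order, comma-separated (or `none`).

1, 2, 3, 5

1 → match
2 → match
3 → match
4 → no match
5 → match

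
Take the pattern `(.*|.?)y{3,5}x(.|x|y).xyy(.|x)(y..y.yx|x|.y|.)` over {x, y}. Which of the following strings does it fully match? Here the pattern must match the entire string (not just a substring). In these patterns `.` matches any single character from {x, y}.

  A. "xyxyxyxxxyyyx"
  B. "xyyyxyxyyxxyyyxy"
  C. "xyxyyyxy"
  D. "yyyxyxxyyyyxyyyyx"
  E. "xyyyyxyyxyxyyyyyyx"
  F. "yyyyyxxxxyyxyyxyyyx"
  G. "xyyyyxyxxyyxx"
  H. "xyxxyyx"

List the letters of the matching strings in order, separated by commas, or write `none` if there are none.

D, F, G

A → no match
B → no match
C → no match
D → match
E → no match
F → match
G → match
H → no match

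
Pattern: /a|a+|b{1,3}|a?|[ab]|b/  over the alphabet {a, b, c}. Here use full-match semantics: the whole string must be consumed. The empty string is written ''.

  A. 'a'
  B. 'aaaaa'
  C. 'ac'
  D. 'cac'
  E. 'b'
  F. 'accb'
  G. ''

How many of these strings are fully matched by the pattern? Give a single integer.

A → match
B → match
C → no match
D → no match
E → match
F → no match
G → match
Total matched: 4

4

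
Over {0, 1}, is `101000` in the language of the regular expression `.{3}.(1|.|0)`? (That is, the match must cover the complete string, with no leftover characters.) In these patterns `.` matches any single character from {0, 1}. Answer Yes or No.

No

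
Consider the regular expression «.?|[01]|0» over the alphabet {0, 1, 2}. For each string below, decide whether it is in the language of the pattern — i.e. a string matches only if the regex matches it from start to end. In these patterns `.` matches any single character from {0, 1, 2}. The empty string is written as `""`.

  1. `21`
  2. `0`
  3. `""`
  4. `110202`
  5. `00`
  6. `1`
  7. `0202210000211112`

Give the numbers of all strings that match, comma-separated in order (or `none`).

2, 3, 6

1 → no match
2 → match
3 → match
4 → no match
5 → no match
6 → match
7 → no match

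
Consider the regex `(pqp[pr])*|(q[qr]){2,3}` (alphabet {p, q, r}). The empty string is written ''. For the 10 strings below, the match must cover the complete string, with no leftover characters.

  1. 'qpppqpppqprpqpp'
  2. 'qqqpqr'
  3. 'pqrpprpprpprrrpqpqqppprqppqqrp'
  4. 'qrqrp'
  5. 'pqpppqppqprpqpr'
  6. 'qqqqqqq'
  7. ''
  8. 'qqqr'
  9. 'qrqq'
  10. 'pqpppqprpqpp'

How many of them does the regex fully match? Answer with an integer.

4

1 → no match
2 → no match
3 → no match
4 → no match
5 → no match
6 → no match
7 → match
8 → match
9 → match
10 → match
Total matched: 4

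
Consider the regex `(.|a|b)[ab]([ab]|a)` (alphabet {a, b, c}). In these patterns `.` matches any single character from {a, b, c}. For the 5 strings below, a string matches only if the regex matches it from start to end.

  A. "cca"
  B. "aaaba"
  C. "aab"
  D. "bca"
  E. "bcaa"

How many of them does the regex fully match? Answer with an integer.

1

A → no match
B → no match
C → match
D → no match
E → no match
Total matched: 1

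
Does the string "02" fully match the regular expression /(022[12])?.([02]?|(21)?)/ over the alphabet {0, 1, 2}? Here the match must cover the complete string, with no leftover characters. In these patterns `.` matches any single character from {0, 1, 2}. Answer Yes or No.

Yes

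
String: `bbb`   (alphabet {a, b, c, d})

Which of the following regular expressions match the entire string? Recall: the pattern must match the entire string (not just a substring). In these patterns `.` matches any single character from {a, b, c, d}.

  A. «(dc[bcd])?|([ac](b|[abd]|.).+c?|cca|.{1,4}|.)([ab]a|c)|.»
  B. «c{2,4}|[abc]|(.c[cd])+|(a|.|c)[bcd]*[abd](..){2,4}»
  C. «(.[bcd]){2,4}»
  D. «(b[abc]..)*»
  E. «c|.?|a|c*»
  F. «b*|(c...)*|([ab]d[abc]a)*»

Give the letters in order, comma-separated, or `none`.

F

A → no match
B → no match
C → no match
D → no match
E → no match
F → match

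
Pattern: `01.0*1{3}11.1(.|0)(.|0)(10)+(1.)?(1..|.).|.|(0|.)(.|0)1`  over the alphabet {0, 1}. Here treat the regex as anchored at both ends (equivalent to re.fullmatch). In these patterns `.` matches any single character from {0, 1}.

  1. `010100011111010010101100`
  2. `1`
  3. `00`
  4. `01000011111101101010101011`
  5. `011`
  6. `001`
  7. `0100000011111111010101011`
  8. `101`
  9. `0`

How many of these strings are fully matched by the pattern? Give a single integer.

6

1 → no match
2 → match
3 → no match
4 → no match
5 → match
6 → match
7 → match
8 → match
9 → match
Total matched: 6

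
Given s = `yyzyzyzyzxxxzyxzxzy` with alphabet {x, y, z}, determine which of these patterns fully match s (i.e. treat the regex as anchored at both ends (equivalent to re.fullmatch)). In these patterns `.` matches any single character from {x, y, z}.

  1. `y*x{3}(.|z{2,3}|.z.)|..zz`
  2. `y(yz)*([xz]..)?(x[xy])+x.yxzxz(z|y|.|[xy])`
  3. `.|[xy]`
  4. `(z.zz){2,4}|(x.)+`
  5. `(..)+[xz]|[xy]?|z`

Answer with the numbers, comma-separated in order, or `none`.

2

1 → no match
2 → match
3 → no match
4 → no match
5 → no match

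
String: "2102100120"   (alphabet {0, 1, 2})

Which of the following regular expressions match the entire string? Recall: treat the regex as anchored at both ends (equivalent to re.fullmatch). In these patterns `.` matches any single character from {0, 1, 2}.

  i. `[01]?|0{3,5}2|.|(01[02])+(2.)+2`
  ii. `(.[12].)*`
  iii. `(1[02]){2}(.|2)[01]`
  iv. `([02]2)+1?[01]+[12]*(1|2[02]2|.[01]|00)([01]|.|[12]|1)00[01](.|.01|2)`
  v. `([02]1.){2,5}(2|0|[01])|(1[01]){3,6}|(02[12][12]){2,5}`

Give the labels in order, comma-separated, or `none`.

i → no match
ii → no match
iii → no match — must start with "1"
iv → no match
v → match

v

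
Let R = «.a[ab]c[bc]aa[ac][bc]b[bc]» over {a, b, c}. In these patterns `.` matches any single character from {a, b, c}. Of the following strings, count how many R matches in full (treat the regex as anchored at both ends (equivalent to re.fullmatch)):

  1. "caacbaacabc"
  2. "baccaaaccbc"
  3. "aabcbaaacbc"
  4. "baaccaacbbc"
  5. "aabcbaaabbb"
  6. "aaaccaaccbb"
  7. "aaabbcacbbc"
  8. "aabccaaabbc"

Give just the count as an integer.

5

1 → no match
2 → no match
3 → match
4 → match
5 → match
6 → match
7 → no match
8 → match
Total matched: 5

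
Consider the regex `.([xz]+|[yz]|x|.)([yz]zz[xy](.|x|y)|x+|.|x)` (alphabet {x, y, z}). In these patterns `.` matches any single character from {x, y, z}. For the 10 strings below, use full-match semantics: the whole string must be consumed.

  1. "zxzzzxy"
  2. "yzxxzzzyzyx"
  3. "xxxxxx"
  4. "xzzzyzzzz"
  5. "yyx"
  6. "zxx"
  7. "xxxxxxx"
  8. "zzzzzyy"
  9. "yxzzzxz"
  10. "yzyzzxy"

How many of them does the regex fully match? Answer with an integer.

1 → match
2 → no match
3 → match
4 → no match
5 → match
6 → match
7 → match
8 → match
9 → match
10 → match
Total matched: 8

8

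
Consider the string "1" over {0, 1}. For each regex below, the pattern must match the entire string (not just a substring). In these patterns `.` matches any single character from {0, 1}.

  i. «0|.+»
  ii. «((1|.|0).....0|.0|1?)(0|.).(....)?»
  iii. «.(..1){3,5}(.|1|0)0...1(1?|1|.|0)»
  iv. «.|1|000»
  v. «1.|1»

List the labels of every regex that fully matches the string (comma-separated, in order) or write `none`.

i, iv, v

i → match
ii → no match
iii → no match
iv → match
v → match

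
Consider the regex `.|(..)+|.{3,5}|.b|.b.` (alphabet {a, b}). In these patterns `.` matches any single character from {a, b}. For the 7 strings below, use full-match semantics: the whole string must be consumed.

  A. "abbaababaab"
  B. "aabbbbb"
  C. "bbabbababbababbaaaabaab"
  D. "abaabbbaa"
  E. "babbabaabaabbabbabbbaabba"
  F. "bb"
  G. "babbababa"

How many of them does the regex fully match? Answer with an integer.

1

A. "abbaababaab" → no match
B. "aabbbbb" → no match
C → no match
D. "abaabbbaa" → no match
E → no match
F. "bb" → match
G. "babbababa" → no match
Total matched: 1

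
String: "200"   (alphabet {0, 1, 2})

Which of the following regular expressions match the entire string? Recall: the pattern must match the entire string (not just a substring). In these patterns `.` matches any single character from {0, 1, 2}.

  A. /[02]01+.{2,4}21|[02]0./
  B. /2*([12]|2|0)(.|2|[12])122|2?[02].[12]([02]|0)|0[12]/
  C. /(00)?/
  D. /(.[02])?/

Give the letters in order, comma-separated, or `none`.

A

A → match
B → no match
C → no match
D → no match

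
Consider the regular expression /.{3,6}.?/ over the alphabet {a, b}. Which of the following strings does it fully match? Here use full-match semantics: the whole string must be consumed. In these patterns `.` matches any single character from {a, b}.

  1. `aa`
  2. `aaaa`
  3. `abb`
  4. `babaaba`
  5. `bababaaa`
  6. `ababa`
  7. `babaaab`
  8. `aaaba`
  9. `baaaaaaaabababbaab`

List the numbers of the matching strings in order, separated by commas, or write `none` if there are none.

1 → no match
2 → match
3 → match
4 → match
5 → no match
6 → match
7 → match
8 → match
9 → no match

2, 3, 4, 6, 7, 8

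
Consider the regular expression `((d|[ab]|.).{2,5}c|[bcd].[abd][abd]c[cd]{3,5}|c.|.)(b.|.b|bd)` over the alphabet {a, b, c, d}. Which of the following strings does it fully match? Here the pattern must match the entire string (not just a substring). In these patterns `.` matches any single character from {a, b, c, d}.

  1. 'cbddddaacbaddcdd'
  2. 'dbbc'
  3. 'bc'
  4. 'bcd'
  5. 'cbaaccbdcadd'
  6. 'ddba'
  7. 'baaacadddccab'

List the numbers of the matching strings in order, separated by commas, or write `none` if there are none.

none

1 → no match
2 → no match
3 → no match
4 → no match
5 → no match
6 → no match
7 → no match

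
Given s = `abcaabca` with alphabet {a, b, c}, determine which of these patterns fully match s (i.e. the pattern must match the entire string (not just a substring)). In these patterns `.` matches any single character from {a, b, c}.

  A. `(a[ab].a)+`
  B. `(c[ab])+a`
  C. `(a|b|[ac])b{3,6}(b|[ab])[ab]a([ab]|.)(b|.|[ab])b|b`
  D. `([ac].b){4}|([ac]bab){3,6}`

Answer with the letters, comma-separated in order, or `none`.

A

A → match
B → no match — must start with `c`
C → no match — must end with `b`
D → no match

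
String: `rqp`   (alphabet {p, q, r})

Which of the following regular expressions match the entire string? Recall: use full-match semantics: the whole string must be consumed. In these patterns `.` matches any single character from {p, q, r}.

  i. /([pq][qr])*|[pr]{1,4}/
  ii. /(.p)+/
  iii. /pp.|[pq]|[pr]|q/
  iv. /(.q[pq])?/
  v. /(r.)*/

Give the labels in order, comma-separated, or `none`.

i → no match
ii → no match
iii → no match
iv → match
v → no match

iv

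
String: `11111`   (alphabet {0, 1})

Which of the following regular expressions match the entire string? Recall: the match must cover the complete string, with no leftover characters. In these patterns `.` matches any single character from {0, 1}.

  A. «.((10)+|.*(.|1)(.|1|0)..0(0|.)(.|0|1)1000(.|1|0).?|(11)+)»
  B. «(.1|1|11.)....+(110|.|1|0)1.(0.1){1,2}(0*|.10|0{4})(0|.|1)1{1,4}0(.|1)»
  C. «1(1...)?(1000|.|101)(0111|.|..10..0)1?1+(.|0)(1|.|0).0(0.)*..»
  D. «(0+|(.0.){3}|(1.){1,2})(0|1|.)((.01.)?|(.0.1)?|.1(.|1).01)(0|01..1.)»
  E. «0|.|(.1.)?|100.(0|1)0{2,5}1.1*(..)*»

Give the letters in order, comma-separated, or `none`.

A → match
B → no match
C → no match
D → no match
E → no match

A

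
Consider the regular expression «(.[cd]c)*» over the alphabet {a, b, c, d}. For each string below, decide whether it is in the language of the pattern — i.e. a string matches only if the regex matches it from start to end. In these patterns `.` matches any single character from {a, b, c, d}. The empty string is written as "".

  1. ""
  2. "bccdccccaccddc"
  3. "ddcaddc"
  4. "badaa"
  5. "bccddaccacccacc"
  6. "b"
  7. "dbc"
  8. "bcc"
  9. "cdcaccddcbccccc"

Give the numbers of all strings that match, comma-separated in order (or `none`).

1 → match
2 → no match
3 → no match
4 → no match
5 → no match
6 → no match
7 → no match
8 → match
9 → match

1, 8, 9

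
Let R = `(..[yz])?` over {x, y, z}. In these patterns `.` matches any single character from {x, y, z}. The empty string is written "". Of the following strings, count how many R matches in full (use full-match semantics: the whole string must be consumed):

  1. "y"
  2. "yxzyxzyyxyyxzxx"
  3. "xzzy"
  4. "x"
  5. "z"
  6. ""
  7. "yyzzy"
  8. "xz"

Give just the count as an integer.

1

1 → no match
2 → no match
3 → no match
4 → no match
5 → no match
6 → match
7 → no match
8 → no match
Total matched: 1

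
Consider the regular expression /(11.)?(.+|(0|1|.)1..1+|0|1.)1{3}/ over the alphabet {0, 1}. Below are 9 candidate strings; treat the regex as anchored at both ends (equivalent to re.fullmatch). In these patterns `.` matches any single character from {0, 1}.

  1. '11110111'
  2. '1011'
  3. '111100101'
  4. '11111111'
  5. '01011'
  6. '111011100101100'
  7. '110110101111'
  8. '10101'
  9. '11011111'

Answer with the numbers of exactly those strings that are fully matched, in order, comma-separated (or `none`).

1 → match
2 → no match
3 → no match
4 → match
5 → no match
6 → no match — must end with '1'
7 → match
8 → no match
9 → match

1, 4, 7, 9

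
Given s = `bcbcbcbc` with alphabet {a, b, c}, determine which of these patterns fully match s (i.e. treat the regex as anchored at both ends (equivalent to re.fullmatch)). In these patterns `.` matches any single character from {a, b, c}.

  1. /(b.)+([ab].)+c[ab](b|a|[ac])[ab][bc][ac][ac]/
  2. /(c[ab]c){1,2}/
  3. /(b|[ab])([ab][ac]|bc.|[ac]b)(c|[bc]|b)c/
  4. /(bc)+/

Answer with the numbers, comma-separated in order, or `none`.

4

1 → no match
2 → no match — must start with `c`
3 → no match
4 → match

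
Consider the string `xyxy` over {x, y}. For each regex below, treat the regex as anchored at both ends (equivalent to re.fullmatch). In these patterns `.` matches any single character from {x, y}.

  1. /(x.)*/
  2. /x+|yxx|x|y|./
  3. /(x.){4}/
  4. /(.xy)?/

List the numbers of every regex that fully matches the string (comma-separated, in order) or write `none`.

1 → match
2 → no match
3 → no match
4 → no match

1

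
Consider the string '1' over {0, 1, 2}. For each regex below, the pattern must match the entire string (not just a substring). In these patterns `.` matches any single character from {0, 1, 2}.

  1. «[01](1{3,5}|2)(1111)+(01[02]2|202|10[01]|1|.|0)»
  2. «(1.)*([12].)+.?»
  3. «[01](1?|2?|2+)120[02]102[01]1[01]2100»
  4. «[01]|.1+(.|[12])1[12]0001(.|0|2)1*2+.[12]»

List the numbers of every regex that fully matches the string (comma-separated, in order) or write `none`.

4

1 → no match
2 → no match
3 → no match — must end with '2100'
4 → match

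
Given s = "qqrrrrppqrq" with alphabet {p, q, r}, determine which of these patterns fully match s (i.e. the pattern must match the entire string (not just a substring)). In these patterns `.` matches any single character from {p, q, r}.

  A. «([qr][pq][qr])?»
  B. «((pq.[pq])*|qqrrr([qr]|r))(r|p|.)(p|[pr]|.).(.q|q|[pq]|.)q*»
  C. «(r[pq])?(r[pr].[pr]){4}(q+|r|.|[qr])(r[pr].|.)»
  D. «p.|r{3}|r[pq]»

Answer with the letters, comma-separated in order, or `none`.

B

A → no match
B → match
C → no match
D → no match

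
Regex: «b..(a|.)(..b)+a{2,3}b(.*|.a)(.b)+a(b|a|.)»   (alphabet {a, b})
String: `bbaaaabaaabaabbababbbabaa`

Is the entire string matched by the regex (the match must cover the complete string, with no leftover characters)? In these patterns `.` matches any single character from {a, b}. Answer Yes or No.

Yes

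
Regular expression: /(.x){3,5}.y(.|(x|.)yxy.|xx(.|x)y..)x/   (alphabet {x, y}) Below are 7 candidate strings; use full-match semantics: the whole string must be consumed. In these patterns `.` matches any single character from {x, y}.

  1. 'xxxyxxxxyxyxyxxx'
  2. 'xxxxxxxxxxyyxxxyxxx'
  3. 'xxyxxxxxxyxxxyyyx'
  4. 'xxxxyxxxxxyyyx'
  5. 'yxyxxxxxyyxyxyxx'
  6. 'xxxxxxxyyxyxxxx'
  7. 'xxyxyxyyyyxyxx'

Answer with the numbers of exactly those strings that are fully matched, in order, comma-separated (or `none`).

2, 3, 4, 5, 7

1 → no match
2 → match
3 → match
4 → match
5 → match
6 → no match
7 → match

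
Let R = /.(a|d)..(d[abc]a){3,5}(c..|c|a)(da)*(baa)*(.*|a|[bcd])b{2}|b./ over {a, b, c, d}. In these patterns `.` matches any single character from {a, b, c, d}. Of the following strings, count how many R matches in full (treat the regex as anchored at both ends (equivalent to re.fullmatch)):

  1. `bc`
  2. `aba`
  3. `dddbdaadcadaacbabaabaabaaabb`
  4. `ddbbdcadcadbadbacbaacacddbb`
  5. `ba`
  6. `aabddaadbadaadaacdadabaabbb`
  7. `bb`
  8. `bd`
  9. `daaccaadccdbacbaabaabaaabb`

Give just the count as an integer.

7

1 → match
2 → no match
3 → match
4 → match
5 → match
6 → match
7 → match
8 → match
9 → no match
Total matched: 7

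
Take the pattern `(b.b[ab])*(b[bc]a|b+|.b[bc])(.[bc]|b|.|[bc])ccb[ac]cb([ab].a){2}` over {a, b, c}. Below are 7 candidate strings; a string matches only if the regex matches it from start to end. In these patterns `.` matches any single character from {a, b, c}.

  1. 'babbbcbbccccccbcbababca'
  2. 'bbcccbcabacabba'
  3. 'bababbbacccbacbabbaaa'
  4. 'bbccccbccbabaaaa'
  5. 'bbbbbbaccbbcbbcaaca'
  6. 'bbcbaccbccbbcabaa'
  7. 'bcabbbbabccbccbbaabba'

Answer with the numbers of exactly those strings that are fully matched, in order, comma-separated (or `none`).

1 → no match
2 → no match
3 → no match
4 → match
5 → no match
6 → no match
7 → no match

4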